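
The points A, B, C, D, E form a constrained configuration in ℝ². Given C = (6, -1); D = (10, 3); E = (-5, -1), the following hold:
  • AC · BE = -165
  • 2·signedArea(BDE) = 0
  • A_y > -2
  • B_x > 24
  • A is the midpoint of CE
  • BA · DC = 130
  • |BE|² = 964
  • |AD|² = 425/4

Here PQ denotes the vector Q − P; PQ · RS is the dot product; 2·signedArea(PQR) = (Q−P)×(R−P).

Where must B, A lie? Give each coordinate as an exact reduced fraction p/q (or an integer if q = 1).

A = (1/2, -1)
B = (25, 7)

1. B_x = 25  [line 4·x + -15·y + 5 = 0 ∩ |BE|² = 964]
2. B_y = 7  [line 4·x + -15·y + 5 = 0 ∩ |BE|² = 964]
   → B = (25, 7)
3. A_x = 1/2  [A is the midpoint of CE]
4. A_y = -1  [A is the midpoint of CE]
   → A = (1/2, -1)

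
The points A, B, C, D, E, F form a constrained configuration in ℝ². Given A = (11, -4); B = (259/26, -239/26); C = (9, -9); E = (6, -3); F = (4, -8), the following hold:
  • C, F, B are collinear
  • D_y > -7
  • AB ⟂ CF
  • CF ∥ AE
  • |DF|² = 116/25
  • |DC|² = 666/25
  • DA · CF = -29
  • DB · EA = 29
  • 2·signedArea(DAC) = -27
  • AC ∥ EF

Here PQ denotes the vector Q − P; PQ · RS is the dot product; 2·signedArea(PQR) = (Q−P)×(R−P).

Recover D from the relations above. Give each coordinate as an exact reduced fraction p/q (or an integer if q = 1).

1. D_x = 24/5  [DA · CF = -29 ∩ 2·signedArea(DAC) = -27]
2. D_y = -6  [DA · CF = -29 ∩ 2·signedArea(DAC) = -27]
   → D = (24/5, -6)

D = (24/5, -6)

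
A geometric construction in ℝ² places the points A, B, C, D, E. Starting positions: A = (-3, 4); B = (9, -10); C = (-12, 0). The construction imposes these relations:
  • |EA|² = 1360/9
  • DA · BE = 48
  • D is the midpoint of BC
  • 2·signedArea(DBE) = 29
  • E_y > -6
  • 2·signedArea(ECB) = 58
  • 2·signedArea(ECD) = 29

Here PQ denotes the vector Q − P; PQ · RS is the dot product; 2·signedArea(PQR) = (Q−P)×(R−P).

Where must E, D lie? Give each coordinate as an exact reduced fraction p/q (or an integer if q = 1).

1. D_x = -3/2  [D is the midpoint of BC]
2. D_y = -5  [D is the midpoint of BC]
   → D = (-3/2, -5)
3. E_x = 5  [2·signedArea(ECD) = 29 ∩ DA · BE = 48]
4. E_y = -16/3  [2·signedArea(ECD) = 29 ∩ DA · BE = 48]
   → E = (5, -16/3)

D = (-3/2, -5)
E = (5, -16/3)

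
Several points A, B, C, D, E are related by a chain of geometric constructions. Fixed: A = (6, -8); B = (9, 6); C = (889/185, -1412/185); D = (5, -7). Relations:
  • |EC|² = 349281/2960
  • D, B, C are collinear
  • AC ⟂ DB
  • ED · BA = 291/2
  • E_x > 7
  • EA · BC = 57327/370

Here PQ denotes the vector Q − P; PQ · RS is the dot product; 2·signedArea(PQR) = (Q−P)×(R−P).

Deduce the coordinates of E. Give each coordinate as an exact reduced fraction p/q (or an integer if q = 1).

1. E_x = 8  [ED · BA = 291/2 ∩ EA · BC = 57327/370]
2. E_y = 11/4  [ED · BA = 291/2 ∩ EA · BC = 57327/370]
   → E = (8, 11/4)

E = (8, 11/4)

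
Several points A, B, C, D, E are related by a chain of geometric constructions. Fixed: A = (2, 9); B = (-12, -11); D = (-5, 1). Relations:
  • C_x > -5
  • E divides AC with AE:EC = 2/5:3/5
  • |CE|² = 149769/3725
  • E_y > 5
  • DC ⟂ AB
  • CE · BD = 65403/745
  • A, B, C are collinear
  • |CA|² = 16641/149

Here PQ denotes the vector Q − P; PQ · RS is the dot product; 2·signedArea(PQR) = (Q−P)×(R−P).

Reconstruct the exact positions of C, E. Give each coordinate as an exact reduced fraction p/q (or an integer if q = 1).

C = (-605/149, 51/149)
E = (-316/745, 825/149)

1. C_x = -605/149  [A, B, C are collinear ∩ DC ⟂ AB]
2. C_y = 51/149  [A, B, C are collinear ∩ DC ⟂ AB]
   → C = (-605/149, 51/149)
3. E_x = -316/745  [E divides AC with AE:EC = 2/5:3/5]
4. E_y = 825/149  [E divides AC with AE:EC = 2/5:3/5]
   → E = (-316/745, 825/149)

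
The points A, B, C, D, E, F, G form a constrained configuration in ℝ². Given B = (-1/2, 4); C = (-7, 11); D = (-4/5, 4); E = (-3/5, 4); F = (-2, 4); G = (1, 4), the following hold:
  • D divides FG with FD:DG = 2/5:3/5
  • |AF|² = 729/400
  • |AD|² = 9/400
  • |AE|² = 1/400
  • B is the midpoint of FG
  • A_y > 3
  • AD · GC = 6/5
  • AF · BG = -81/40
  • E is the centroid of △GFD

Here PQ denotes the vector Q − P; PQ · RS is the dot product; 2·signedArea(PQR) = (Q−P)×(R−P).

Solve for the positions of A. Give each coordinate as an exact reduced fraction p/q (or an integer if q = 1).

1. A_x = -13/20  [AD · GC = 6/5 ∩ AF · BG = -81/40]
2. A_y = 4  [AD · GC = 6/5 ∩ AF · BG = -81/40]
   → A = (-13/20, 4)

A = (-13/20, 4)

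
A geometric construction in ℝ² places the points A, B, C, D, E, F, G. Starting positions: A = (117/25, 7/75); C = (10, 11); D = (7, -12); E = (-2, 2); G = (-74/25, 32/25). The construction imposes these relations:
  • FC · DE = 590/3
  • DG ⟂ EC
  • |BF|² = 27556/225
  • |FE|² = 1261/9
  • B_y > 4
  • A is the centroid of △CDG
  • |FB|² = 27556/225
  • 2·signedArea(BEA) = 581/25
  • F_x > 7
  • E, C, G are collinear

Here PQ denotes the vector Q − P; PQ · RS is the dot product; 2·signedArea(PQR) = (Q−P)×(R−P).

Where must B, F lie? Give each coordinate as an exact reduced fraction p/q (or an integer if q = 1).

1. F_x = 8  [line 9·x + -14·y + -398/3 = 0 ∩ |FE|² = 1261/9]
2. F_y = -13/3  [line 9·x + -14·y + -398/3 = 0 ∩ |FE|² = 1261/9]
   → F = (8, -13/3)
3. B_x = 34/25  [line 143/75·x + 167/25·y + -2459/75 = 0 ∩ |BF|² = 27556/225]
4. B_y = 113/25  [line 143/75·x + 167/25·y + -2459/75 = 0 ∩ |BF|² = 27556/225]
   → B = (34/25, 113/25)

B = (34/25, 113/25)
F = (8, -13/3)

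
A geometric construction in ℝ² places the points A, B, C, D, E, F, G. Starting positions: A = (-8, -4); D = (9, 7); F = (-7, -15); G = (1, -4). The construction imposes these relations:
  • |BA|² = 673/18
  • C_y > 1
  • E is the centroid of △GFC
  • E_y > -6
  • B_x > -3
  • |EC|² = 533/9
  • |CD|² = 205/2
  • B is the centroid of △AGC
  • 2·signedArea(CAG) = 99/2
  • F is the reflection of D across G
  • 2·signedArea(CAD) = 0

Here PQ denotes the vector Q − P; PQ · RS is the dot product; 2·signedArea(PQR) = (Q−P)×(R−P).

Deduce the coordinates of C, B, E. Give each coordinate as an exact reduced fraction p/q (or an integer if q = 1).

1. C_x = 1/2  [2·signedArea(CAD) = 0 ∩ 2·signedArea(CAG) = 99/2]
2. C_y = 3/2  [2·signedArea(CAD) = 0 ∩ 2·signedArea(CAG) = 99/2]
   → C = (1/2, 3/2)
3. B_x = -13/6  [B is the centroid of △AGC]
4. B_y = -13/6  [B is the centroid of △AGC]
   → B = (-13/6, -13/6)
5. E_x = -11/6  [E is the centroid of △GFC]
6. E_y = -35/6  [E is the centroid of △GFC]
   → E = (-11/6, -35/6)

B = (-13/6, -13/6)
C = (1/2, 3/2)
E = (-11/6, -35/6)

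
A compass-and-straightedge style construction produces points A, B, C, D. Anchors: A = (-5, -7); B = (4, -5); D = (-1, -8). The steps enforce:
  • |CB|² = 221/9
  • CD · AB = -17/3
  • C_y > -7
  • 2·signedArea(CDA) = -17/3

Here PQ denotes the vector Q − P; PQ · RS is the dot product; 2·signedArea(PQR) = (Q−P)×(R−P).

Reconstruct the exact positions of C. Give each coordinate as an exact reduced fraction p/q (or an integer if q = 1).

1. C_x = -2/3  [2·signedArea(CDA) = -17/3 ∩ CD · AB = -17/3]
2. C_y = -20/3  [2·signedArea(CDA) = -17/3 ∩ CD · AB = -17/3]
   → C = (-2/3, -20/3)

C = (-2/3, -20/3)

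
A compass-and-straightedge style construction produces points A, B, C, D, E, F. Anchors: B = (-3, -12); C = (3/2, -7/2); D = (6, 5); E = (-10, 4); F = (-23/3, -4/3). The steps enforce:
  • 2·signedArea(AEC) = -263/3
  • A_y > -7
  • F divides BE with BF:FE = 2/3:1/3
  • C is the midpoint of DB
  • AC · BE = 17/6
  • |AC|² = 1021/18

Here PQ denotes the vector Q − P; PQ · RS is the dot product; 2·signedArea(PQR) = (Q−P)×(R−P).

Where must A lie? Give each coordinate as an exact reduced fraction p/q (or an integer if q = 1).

1. A_x = -16/3  [2·signedArea(AEC) = -263/3 ∩ AC · BE = 17/6]
2. A_y = -20/3  [2·signedArea(AEC) = -263/3 ∩ AC · BE = 17/6]
   → A = (-16/3, -20/3)

A = (-16/3, -20/3)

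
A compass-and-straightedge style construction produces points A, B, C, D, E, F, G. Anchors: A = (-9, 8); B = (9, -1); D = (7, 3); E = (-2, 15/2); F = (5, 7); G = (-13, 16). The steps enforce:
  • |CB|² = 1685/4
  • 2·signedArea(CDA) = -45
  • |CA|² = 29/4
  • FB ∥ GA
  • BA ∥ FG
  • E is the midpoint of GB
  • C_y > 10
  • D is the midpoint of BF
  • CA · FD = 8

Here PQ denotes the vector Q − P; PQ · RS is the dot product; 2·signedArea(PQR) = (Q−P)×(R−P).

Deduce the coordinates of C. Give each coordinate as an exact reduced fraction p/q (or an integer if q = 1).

1. C_x = -8  [CA · FD = 8 ∩ 2·signedArea(CDA) = -45]
2. C_y = 21/2  [CA · FD = 8 ∩ 2·signedArea(CDA) = -45]
   → C = (-8, 21/2)

C = (-8, 21/2)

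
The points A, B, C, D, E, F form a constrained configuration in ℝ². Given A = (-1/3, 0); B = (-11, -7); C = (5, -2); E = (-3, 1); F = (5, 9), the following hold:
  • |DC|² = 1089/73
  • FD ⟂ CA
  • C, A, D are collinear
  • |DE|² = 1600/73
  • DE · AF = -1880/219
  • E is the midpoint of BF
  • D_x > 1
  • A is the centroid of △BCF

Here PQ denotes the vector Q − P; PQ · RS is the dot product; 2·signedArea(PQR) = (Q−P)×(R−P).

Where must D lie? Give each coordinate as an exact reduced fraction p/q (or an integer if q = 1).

D = (101/73, -47/73)

1. D_x = 101/73  [C, A, D are collinear ∩ FD ⟂ CA]
2. D_y = -47/73  [C, A, D are collinear ∩ FD ⟂ CA]
   → D = (101/73, -47/73)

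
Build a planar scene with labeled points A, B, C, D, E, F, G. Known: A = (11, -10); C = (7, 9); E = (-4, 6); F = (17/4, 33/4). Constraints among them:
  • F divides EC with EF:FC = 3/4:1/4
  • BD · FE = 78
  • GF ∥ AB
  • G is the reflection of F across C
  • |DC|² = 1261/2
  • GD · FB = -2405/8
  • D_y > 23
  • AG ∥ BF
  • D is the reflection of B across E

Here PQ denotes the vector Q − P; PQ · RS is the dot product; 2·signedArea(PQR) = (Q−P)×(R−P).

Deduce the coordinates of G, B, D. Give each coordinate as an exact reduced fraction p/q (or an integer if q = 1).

B = (11/2, -23/2)
D = (-27/2, 47/2)
G = (39/4, 39/4)

1. G_x = 39/4  [G is the reflection of F across C]
2. G_y = 39/4  [G is the reflection of F across C]
   → G = (39/4, 39/4)
3. B_x = 11/2  [AG ∥ BF ∩ GF ∥ AB]
4. B_y = -23/2  [AG ∥ BF ∩ GF ∥ AB]
   → B = (11/2, -23/2)
5. D_x = -27/2  [D is the reflection of B across E]
6. D_y = 47/2  [D is the reflection of B across E]
   → D = (-27/2, 47/2)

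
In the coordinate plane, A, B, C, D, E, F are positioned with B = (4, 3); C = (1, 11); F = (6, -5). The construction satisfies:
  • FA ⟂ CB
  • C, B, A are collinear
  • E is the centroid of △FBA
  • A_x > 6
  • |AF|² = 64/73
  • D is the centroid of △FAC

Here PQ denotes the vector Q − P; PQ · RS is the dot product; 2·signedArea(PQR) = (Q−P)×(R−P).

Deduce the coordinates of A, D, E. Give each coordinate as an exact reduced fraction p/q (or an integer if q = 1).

1. A_x = 502/73  [C, B, A are collinear ∩ FA ⟂ CB]
2. A_y = -341/73  [C, B, A are collinear ∩ FA ⟂ CB]
   → A = (502/73, -341/73)
3. D_x = 1013/219  [D is the centroid of △FAC]
4. D_y = 97/219  [D is the centroid of △FAC]
   → D = (1013/219, 97/219)
5. E_x = 1232/219  [E is the centroid of △FBA]
6. E_y = -487/219  [E is the centroid of △FBA]
   → E = (1232/219, -487/219)

A = (502/73, -341/73)
D = (1013/219, 97/219)
E = (1232/219, -487/219)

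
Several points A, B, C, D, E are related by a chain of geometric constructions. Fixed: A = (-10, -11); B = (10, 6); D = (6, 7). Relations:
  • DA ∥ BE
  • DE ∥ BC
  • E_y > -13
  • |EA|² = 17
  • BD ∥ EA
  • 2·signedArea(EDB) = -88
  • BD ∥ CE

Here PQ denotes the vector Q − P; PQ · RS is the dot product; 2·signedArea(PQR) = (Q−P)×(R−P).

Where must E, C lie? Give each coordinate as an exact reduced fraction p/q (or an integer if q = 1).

C = (-2, -13)
E = (-6, -12)

1. E_x = -6  [BD ∥ EA ∩ DA ∥ BE]
2. E_y = -12  [BD ∥ EA ∩ DA ∥ BE]
   → E = (-6, -12)
3. C_x = -2  [BD ∥ CE ∩ DE ∥ BC]
4. C_y = -13  [BD ∥ CE ∩ DE ∥ BC]
   → C = (-2, -13)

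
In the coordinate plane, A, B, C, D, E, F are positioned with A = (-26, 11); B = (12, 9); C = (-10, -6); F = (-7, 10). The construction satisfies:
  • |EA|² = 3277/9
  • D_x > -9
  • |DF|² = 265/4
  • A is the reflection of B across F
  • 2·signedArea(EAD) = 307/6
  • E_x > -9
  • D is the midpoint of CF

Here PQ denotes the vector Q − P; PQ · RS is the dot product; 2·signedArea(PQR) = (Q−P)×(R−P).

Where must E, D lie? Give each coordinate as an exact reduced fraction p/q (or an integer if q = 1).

D = (-17/2, 2)
E = (-8, 14/3)

1. D_x = -17/2  [D is the midpoint of CF]
2. D_y = 2  [D is the midpoint of CF]
   → D = (-17/2, 2)
3. E_x = -8  [line 9·x + 35/2·y + -29/3 = 0 ∩ |EA|² = 3277/9]
4. E_y = 14/3  [line 9·x + 35/2·y + -29/3 = 0 ∩ |EA|² = 3277/9]
   → E = (-8, 14/3)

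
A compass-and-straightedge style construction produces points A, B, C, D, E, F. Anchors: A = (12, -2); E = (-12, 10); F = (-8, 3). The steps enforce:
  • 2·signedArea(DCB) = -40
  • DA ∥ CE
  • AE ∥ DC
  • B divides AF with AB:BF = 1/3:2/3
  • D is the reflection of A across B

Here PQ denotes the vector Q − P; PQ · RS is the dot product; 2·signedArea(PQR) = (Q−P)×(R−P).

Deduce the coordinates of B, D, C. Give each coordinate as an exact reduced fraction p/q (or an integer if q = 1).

B = (16/3, -1/3)
C = (-76/3, 40/3)
D = (-4/3, 4/3)

1. B_x = 16/3  [B divides AF with AB:BF = 1/3:2/3]
2. B_y = -1/3  [B divides AF with AB:BF = 1/3:2/3]
   → B = (16/3, -1/3)
3. D_x = -4/3  [D is the reflection of A across B]
4. D_y = 4/3  [D is the reflection of A across B]
   → D = (-4/3, 4/3)
5. C_x = -76/3  [DA ∥ CE ∩ AE ∥ DC]
6. C_y = 40/3  [DA ∥ CE ∩ AE ∥ DC]
   → C = (-76/3, 40/3)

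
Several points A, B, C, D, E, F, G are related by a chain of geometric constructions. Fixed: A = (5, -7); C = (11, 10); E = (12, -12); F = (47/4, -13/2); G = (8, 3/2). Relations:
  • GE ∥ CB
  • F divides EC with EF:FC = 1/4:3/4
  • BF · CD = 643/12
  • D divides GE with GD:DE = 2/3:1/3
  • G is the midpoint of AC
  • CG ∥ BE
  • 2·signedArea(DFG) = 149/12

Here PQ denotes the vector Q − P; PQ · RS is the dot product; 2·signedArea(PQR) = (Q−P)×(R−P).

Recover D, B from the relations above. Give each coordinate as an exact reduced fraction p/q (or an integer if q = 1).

B = (15, -7/2)
D = (32/3, -15/2)

1. D_x = 32/3  [D divides GE with GD:DE = 2/3:1/3]
2. D_y = -15/2  [D divides GE with GD:DE = 2/3:1/3]
   → D = (32/3, -15/2)
3. B_x = 15  [CG ∥ BE ∩ GE ∥ CB]
4. B_y = -7/2  [CG ∥ BE ∩ GE ∥ CB]
   → B = (15, -7/2)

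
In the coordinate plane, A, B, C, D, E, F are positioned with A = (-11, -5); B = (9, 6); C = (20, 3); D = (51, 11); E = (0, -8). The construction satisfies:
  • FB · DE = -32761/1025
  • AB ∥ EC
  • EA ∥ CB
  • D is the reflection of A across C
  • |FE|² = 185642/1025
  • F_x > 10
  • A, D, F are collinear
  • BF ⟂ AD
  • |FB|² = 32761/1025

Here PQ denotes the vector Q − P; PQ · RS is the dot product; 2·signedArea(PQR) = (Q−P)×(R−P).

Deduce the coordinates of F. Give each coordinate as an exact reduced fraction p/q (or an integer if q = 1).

1. F_x = 10673/1025  [A, D, F are collinear ∩ BF ⟂ AD]
2. F_y = 539/1025  [A, D, F are collinear ∩ BF ⟂ AD]
   → F = (10673/1025, 539/1025)

F = (10673/1025, 539/1025)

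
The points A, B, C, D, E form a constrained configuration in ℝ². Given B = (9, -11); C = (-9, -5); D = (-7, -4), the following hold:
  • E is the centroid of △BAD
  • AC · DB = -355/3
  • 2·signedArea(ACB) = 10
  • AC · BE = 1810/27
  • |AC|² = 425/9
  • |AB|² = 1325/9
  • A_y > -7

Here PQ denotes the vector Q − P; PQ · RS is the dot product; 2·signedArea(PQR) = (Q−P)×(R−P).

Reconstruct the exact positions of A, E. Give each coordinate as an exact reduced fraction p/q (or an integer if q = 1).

1. A_x = -7/3  [AC · DB = -355/3 ∩ 2·signedArea(ACB) = 10]
2. A_y = -20/3  [AC · DB = -355/3 ∩ 2·signedArea(ACB) = 10]
   → A = (-7/3, -20/3)
3. E_x = -1/9  [E is the centroid of △BAD]
4. E_y = -65/9  [E is the centroid of △BAD]
   → E = (-1/9, -65/9)

A = (-7/3, -20/3)
E = (-1/9, -65/9)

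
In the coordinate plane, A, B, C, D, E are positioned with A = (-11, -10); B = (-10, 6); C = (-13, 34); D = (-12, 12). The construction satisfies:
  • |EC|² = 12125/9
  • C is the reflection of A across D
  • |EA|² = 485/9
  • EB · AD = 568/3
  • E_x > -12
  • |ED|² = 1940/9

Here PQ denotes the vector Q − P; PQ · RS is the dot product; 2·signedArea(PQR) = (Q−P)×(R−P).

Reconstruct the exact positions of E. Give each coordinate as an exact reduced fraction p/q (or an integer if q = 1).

E = (-34/3, -8/3)

1. E_x = -34/3  [line 1·x + -22·y + -142/3 = 0 ∩ |ED|² = 1940/9]
2. E_y = -8/3  [line 1·x + -22·y + -142/3 = 0 ∩ |ED|² = 1940/9]
   → E = (-34/3, -8/3)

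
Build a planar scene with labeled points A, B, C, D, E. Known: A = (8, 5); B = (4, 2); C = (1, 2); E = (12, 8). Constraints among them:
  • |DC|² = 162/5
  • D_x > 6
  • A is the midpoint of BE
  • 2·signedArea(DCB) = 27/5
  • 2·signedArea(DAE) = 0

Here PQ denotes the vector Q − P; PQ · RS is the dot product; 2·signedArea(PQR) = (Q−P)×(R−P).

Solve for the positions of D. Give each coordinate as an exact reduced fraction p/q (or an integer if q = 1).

1. D_x = 32/5  [2·signedArea(DAE) = 0 ∩ 2·signedArea(DCB) = 27/5]
2. D_y = 19/5  [2·signedArea(DAE) = 0 ∩ 2·signedArea(DCB) = 27/5]
   → D = (32/5, 19/5)

D = (32/5, 19/5)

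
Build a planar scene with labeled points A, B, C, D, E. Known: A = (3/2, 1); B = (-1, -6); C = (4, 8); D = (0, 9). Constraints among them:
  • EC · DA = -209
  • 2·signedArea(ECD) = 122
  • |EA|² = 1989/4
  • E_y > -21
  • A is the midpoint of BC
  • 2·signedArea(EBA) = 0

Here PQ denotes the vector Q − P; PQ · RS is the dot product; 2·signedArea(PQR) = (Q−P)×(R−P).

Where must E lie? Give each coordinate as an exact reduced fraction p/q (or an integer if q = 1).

1. E_x = -6  [2·signedArea(EBA) = 0 ∩ EC · DA = -209]
2. E_y = -20  [2·signedArea(EBA) = 0 ∩ EC · DA = -209]
   → E = (-6, -20)

E = (-6, -20)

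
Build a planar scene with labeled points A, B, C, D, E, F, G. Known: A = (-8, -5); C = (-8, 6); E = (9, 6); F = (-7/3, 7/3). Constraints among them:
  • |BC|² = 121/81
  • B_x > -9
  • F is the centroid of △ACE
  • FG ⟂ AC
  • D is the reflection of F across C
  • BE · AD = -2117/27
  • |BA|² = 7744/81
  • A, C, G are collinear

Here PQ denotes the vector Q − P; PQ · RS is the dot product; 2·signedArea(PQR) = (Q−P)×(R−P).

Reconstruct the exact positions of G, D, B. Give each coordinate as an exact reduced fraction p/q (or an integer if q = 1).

1. G_x = -8  [A, C, G are collinear ∩ FG ⟂ AC]
2. G_y = 7/3  [A, C, G are collinear ∩ FG ⟂ AC]
   → G = (-8, 7/3)
3. D_x = -41/3  [D is the reflection of F across C]
4. D_y = 29/3  [D is the reflection of F across C]
   → D = (-41/3, 29/3)
5. B_x = -8  [line 17/3·x + -44/3·y + 3116/27 = 0 ∩ |BA|² = 7744/81]
6. B_y = 43/9  [line 17/3·x + -44/3·y + 3116/27 = 0 ∩ |BA|² = 7744/81]
   → B = (-8, 43/9)

B = (-8, 43/9)
D = (-41/3, 29/3)
G = (-8, 7/3)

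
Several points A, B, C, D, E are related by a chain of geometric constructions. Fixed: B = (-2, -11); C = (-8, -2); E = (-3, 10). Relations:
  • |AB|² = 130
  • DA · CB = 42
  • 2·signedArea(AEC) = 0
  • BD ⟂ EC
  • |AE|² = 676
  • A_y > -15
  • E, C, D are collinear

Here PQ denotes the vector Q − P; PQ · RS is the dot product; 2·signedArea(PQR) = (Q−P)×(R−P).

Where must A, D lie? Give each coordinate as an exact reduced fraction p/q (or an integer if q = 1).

1. D_x = -134/13  [E, C, D are collinear ∩ BD ⟂ EC]
2. D_y = -98/13  [E, C, D are collinear ∩ BD ⟂ EC]
   → D = (-134/13, -98/13)
3. A_x = -13  [2·signedArea(AEC) = 0 ∩ DA · CB = 42]
4. A_y = -14  [2·signedArea(AEC) = 0 ∩ DA · CB = 42]
   → A = (-13, -14)

A = (-13, -14)
D = (-134/13, -98/13)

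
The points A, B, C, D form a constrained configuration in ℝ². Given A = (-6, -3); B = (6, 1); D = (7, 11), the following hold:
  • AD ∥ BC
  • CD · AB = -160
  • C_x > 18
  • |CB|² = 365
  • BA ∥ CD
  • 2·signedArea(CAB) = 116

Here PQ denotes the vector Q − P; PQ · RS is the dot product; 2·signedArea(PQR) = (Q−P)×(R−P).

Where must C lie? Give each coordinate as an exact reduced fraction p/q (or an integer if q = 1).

C = (19, 15)

1. C_x = 19  [BA ∥ CD ∩ AD ∥ BC]
2. C_y = 15  [BA ∥ CD ∩ AD ∥ BC]
   → C = (19, 15)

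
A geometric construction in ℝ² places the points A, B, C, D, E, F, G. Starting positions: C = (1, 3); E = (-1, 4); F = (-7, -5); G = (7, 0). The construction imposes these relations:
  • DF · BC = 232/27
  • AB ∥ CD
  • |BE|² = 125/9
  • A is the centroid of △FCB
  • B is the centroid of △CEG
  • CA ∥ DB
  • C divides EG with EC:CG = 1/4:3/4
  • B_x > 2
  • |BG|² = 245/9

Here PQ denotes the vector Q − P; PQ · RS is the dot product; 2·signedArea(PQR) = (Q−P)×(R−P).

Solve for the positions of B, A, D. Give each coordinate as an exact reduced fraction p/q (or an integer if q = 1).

1. B_x = 7/3  [B is the centroid of △CEG]
2. B_y = 7/3  [B is the centroid of △CEG]
   → B = (7/3, 7/3)
3. A_x = -11/9  [A is the centroid of △FCB]
4. A_y = 1/9  [A is the centroid of △FCB]
   → A = (-11/9, 1/9)
5. D_x = 41/9  [CA ∥ DB ∩ AB ∥ CD]
6. D_y = 47/9  [CA ∥ DB ∩ AB ∥ CD]
   → D = (41/9, 47/9)

A = (-11/9, 1/9)
B = (7/3, 7/3)
D = (41/9, 47/9)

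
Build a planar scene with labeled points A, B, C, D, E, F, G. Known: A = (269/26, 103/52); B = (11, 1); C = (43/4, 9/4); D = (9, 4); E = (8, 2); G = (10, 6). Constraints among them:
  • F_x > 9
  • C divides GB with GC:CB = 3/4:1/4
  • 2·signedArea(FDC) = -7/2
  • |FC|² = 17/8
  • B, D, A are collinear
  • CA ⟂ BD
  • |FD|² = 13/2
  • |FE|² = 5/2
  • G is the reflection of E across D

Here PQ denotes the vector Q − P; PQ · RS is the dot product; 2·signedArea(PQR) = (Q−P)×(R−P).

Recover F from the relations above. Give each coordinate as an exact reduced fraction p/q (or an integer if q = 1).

1. F_x = 19/2  [line 7/4·x + 7/4·y + -77/4 = 0 ∩ |FD|² = 13/2]
2. F_y = 3/2  [line 7/4·x + 7/4·y + -77/4 = 0 ∩ |FD|² = 13/2]
   → F = (19/2, 3/2)

F = (19/2, 3/2)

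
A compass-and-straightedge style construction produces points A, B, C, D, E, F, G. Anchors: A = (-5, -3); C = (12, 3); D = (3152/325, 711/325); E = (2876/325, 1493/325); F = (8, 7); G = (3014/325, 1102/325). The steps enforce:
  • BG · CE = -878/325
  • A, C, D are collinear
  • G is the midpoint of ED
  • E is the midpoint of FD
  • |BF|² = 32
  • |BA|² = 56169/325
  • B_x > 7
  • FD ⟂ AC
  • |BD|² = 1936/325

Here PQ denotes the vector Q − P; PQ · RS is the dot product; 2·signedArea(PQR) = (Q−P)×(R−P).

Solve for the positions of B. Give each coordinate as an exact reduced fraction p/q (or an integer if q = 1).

B = (2404/325, 447/325)

1. B_x = 2404/325  [line 1024/325·x + -518/325·y + -6862/325 = 0 ∩ |BA|² = 56169/325]
2. B_y = 447/325  [line 1024/325·x + -518/325·y + -6862/325 = 0 ∩ |BA|² = 56169/325]
   → B = (2404/325, 447/325)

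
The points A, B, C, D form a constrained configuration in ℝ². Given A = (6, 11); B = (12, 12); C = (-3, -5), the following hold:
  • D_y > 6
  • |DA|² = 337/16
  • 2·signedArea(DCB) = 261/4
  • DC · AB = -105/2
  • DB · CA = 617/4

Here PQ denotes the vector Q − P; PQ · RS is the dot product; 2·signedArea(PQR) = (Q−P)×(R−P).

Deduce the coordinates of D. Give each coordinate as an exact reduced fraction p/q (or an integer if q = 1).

1. D_x = 15/4  [DC · AB = -105/2 ∩ DB · CA = 617/4]
2. D_y = 7  [DC · AB = -105/2 ∩ DB · CA = 617/4]
   → D = (15/4, 7)

D = (15/4, 7)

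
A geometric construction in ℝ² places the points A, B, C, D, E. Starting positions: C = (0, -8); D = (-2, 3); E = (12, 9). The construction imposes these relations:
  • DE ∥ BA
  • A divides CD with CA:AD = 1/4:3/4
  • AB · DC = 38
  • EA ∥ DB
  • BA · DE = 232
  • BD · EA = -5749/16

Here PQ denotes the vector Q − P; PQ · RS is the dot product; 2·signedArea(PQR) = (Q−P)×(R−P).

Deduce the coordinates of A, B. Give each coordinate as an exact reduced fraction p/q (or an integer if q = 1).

1. A_x = -1/2  [A divides CD with CA:AD = 1/4:3/4]
2. A_y = -21/4  [A divides CD with CA:AD = 1/4:3/4]
   → A = (-1/2, -21/4)
3. B_x = -29/2  [DE ∥ BA ∩ EA ∥ DB]
4. B_y = -45/4  [DE ∥ BA ∩ EA ∥ DB]
   → B = (-29/2, -45/4)

A = (-1/2, -21/4)
B = (-29/2, -45/4)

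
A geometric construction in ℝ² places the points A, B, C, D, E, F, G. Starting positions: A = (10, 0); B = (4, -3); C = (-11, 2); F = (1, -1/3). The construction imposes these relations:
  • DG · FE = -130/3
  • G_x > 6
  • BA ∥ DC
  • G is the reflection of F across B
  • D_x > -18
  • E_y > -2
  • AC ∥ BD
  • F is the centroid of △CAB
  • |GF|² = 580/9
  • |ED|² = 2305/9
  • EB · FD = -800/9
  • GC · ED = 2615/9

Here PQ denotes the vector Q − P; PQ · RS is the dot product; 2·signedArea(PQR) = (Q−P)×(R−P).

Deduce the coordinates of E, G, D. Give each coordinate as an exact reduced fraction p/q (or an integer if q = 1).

D = (-17, -1)
E = (-1, -4/3)
G = (7, -17/3)

1. G_x = 7  [G is the reflection of F across B]
2. G_y = -17/3  [G is the reflection of F across B]
   → G = (7, -17/3)
3. D_x = -17  [BA ∥ DC ∩ AC ∥ BD]
4. D_y = -1  [BA ∥ DC ∩ AC ∥ BD]
   → D = (-17, -1)
5. E_x = -1  [EB · FD = -800/9 ∩ DG · FE = -130/3]
6. E_y = -4/3  [EB · FD = -800/9 ∩ DG · FE = -130/3]
   → E = (-1, -4/3)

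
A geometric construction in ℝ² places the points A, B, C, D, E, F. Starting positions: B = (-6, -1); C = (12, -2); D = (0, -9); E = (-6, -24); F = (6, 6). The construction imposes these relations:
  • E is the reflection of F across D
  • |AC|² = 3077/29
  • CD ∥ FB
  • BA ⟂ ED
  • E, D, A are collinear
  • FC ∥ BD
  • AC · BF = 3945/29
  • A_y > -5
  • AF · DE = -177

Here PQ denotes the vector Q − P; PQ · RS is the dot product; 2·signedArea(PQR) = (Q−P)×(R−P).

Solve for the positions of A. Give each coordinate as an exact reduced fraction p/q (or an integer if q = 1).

A = (56/29, -121/29)

1. A_x = 56/29  [E, D, A are collinear ∩ BA ⟂ ED]
2. A_y = -121/29  [E, D, A are collinear ∩ BA ⟂ ED]
   → A = (56/29, -121/29)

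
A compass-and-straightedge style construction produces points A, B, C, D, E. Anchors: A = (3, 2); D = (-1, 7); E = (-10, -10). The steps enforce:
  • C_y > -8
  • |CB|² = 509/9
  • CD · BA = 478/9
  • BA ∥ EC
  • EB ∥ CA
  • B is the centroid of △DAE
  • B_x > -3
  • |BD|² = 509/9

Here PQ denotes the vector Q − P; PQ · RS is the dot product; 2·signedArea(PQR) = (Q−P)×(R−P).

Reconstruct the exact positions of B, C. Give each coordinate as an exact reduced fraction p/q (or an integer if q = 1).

1. B_x = -8/3  [B is the centroid of △DAE]
2. B_y = -1/3  [B is the centroid of △DAE]
   → B = (-8/3, -1/3)
3. C_x = -13/3  [EB ∥ CA ∩ BA ∥ EC]
4. C_y = -23/3  [EB ∥ CA ∩ BA ∥ EC]
   → C = (-13/3, -23/3)

B = (-8/3, -1/3)
C = (-13/3, -23/3)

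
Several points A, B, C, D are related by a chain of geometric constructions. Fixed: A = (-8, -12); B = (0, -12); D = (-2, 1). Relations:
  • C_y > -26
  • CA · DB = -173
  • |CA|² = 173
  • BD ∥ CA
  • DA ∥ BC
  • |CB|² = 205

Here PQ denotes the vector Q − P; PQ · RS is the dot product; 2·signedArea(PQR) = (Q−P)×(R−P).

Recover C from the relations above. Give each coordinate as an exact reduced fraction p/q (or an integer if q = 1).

C = (-6, -25)

1. C_x = -6  [BD ∥ CA ∩ DA ∥ BC]
2. C_y = -25  [BD ∥ CA ∩ DA ∥ BC]
   → C = (-6, -25)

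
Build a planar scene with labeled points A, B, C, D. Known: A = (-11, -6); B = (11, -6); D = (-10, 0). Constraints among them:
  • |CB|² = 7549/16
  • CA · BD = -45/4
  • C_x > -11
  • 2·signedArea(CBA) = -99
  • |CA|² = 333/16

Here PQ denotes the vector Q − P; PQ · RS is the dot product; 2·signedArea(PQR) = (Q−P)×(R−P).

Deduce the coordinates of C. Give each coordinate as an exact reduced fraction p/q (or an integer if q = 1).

C = (-41/4, -3/2)

1. C_x = -41/4  [2·signedArea(CBA) = -99 ∩ CA · BD = -45/4]
2. C_y = -3/2  [2·signedArea(CBA) = -99 ∩ CA · BD = -45/4]
   → C = (-41/4, -3/2)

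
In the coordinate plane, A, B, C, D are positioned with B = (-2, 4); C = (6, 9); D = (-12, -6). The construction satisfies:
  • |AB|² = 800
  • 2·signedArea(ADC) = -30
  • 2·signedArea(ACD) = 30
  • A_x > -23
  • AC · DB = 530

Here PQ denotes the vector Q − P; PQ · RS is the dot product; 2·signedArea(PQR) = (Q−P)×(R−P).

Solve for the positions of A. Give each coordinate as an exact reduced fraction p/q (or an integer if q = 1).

A = (-22, -16)

1. A_x = -22  [2·signedArea(ACD) = 30 ∩ AC · DB = 530]
2. A_y = -16  [2·signedArea(ACD) = 30 ∩ AC · DB = 530]
   → A = (-22, -16)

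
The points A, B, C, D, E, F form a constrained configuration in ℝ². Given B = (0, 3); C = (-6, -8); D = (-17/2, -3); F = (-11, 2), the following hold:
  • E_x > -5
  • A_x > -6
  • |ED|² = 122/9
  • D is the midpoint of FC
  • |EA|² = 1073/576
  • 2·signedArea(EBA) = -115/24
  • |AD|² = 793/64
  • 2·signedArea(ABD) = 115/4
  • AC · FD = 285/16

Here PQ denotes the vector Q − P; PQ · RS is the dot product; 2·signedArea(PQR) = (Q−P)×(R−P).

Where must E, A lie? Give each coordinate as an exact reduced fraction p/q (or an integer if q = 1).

1. A_x = -41/8  [AC · FD = 285/16 ∩ 2·signedArea(ABD) = 115/4]
2. A_y = -4  [AC · FD = 285/16 ∩ 2·signedArea(ABD) = 115/4]
   → A = (-41/8, -4)
3. E_x = -29/6  [line 7·x + -41/8·y + 121/6 = 0 ∩ |EA|² = 1073/576]
4. E_y = -8/3  [line 7·x + -41/8·y + 121/6 = 0 ∩ |EA|² = 1073/576]
   → E = (-29/6, -8/3)

A = (-41/8, -4)
E = (-29/6, -8/3)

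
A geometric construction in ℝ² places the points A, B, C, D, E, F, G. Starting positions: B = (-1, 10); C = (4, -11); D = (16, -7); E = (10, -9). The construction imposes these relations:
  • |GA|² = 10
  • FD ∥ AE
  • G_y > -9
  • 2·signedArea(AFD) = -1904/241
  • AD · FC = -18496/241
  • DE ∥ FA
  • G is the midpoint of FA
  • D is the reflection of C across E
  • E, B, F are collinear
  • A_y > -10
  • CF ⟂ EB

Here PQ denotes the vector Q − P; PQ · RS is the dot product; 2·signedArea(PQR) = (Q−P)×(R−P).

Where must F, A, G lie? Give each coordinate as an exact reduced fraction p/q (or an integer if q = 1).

1. F_x = 2256/241  [E, B, F are collinear ∩ CF ⟂ EB]
2. F_y = -1903/241  [E, B, F are collinear ∩ CF ⟂ EB]
   → F = (2256/241, -1903/241)
3. A_x = 810/241  [FD ∥ AE ∩ DE ∥ FA]
4. A_y = -2385/241  [FD ∥ AE ∩ DE ∥ FA]
   → A = (810/241, -2385/241)
5. G_x = 1533/241  [G is the midpoint of FA]
6. G_y = -2144/241  [G is the midpoint of FA]
   → G = (1533/241, -2144/241)

A = (810/241, -2385/241)
F = (2256/241, -1903/241)
G = (1533/241, -2144/241)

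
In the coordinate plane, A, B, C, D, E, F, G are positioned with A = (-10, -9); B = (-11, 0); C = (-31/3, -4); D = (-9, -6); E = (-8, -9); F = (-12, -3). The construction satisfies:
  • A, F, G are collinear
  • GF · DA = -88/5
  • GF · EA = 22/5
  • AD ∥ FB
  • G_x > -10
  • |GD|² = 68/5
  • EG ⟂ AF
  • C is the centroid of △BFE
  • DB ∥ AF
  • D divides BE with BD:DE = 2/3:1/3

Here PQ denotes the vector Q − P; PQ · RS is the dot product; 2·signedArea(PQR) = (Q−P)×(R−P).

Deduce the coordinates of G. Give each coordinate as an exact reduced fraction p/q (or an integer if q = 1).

G = (-49/5, -48/5)

1. G_x = -49/5  [A, F, G are collinear ∩ EG ⟂ AF]
2. G_y = -48/5  [A, F, G are collinear ∩ EG ⟂ AF]
   → G = (-49/5, -48/5)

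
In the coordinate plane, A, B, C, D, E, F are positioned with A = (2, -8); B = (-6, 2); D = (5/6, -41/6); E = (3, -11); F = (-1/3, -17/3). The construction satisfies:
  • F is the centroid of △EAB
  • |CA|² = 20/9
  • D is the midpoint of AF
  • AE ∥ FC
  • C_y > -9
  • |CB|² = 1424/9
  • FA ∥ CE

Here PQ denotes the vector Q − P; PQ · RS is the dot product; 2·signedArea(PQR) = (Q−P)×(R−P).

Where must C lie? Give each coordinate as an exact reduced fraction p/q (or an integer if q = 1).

1. C_x = 2/3  [FA ∥ CE ∩ AE ∥ FC]
2. C_y = -26/3  [FA ∥ CE ∩ AE ∥ FC]
   → C = (2/3, -26/3)

C = (2/3, -26/3)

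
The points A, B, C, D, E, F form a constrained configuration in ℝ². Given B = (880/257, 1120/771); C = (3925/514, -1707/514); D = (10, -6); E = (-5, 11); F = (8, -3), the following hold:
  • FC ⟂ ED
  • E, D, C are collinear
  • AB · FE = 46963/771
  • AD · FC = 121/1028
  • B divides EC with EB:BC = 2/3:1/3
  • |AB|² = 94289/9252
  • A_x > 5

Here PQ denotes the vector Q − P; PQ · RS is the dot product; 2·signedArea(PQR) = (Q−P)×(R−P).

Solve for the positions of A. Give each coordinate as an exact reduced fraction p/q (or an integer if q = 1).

1. A_x = 1468/257  [AB · FE = 46963/771 ∩ AD · FC = 121/1028]
2. A_y = -1193/1542  [AB · FE = 46963/771 ∩ AD · FC = 121/1028]
   → A = (1468/257, -1193/1542)

A = (1468/257, -1193/1542)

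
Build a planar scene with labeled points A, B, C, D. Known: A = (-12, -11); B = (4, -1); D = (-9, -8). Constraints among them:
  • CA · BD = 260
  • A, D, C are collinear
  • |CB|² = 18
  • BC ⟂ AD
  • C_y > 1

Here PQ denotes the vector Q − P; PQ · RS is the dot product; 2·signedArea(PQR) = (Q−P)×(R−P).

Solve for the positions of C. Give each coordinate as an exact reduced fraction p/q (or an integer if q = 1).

1. C_x = 1  [A, D, C are collinear ∩ BC ⟂ AD]
2. C_y = 2  [A, D, C are collinear ∩ BC ⟂ AD]
   → C = (1, 2)

C = (1, 2)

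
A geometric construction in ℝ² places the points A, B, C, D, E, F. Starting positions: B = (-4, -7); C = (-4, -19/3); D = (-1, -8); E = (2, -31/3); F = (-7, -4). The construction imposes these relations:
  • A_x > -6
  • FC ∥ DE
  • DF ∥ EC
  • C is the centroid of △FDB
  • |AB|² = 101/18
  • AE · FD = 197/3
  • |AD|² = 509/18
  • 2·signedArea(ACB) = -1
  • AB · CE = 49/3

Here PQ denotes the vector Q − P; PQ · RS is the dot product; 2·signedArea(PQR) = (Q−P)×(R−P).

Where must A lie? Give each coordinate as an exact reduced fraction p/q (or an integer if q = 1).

A = (-11/2, -31/6)

1. A_x = -11/2  [AE · FD = 197/3 ∩ 2·signedArea(ACB) = -1]
2. A_y = -31/6  [AE · FD = 197/3 ∩ 2·signedArea(ACB) = -1]
   → A = (-11/2, -31/6)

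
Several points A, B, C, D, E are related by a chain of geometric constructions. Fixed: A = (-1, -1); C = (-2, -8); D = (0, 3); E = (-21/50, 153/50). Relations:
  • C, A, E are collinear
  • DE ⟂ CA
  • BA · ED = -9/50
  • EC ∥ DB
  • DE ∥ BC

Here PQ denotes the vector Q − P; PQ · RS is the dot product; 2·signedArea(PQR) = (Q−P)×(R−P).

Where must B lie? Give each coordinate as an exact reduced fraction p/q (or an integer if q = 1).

B = (-79/50, -403/50)

1. B_x = -79/50  [DE ∥ BC ∩ EC ∥ DB]
2. B_y = -403/50  [DE ∥ BC ∩ EC ∥ DB]
   → B = (-79/50, -403/50)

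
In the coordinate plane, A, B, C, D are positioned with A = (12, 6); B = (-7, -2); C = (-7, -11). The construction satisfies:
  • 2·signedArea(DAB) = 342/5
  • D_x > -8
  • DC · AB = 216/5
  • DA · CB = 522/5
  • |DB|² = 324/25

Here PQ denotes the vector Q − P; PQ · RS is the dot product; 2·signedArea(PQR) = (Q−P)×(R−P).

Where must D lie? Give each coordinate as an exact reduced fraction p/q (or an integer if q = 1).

1. D_x = -7  [DC · AB = 216/5 ∩ DA · CB = 522/5]
2. D_y = -28/5  [DC · AB = 216/5 ∩ DA · CB = 522/5]
   → D = (-7, -28/5)

D = (-7, -28/5)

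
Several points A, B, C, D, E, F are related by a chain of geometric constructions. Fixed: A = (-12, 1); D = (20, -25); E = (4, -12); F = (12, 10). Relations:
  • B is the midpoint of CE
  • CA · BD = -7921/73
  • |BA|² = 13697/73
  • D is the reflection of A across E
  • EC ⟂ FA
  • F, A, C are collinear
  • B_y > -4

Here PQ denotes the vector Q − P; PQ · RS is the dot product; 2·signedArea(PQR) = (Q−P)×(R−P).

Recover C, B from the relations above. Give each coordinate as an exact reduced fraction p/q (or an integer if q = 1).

1. C_x = -164/73  [F, A, C are collinear ∩ EC ⟂ FA]
2. C_y = 340/73  [F, A, C are collinear ∩ EC ⟂ FA]
   → C = (-164/73, 340/73)
3. B_x = 64/73  [B is the midpoint of CE]
4. B_y = -268/73  [B is the midpoint of CE]
   → B = (64/73, -268/73)

B = (64/73, -268/73)
C = (-164/73, 340/73)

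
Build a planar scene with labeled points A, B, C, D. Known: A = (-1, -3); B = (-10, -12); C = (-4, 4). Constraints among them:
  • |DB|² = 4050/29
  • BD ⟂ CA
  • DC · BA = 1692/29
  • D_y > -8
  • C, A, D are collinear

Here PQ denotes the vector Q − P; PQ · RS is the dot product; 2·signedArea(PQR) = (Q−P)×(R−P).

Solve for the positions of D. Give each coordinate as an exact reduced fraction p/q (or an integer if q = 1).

D = (25/29, -213/29)

1. D_x = 25/29  [C, A, D are collinear ∩ BD ⟂ CA]
2. D_y = -213/29  [C, A, D are collinear ∩ BD ⟂ CA]
   → D = (25/29, -213/29)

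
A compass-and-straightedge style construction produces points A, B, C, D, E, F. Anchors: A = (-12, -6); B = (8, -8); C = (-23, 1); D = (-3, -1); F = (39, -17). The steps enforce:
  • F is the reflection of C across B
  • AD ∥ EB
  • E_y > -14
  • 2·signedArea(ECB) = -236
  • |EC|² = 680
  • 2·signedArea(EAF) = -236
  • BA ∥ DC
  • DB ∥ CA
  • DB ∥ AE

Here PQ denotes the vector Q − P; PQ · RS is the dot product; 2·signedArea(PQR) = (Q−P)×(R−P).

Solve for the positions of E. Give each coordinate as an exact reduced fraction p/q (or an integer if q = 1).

1. E_x = -1  [AD ∥ EB ∩ DB ∥ AE]
2. E_y = -13  [AD ∥ EB ∩ DB ∥ AE]
   → E = (-1, -13)

E = (-1, -13)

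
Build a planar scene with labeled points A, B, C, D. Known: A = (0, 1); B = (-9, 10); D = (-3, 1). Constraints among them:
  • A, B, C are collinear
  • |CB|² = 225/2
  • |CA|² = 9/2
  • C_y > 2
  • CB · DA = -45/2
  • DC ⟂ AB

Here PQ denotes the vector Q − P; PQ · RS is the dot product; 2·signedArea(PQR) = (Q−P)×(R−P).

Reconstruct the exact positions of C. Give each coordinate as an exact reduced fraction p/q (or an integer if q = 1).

C = (-3/2, 5/2)

1. C_x = -3/2  [A, B, C are collinear ∩ DC ⟂ AB]
2. C_y = 5/2  [A, B, C are collinear ∩ DC ⟂ AB]
   → C = (-3/2, 5/2)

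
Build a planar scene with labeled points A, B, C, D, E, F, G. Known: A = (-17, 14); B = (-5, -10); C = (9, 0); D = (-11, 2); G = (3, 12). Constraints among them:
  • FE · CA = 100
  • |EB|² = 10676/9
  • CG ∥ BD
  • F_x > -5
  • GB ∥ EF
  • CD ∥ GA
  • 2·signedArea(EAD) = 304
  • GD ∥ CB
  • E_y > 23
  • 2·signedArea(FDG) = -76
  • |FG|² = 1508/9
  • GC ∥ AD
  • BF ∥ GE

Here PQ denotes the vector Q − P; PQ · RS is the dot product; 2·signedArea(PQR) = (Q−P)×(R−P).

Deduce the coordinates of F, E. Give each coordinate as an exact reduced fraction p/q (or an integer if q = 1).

E = (11/3, 70/3)
F = (-13/3, 4/3)

1. E_x = 11/3  [line 12·x + 6·y + -184 = 0 ∩ |EB|² = 10676/9]
2. E_y = 70/3  [line 12·x + 6·y + -184 = 0 ∩ |EB|² = 10676/9]
   → E = (11/3, 70/3)
3. F_x = -13/3  [FE · CA = 100 ∩ GB ∥ EF]
4. F_y = 4/3  [FE · CA = 100 ∩ GB ∥ EF]
   → F = (-13/3, 4/3)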